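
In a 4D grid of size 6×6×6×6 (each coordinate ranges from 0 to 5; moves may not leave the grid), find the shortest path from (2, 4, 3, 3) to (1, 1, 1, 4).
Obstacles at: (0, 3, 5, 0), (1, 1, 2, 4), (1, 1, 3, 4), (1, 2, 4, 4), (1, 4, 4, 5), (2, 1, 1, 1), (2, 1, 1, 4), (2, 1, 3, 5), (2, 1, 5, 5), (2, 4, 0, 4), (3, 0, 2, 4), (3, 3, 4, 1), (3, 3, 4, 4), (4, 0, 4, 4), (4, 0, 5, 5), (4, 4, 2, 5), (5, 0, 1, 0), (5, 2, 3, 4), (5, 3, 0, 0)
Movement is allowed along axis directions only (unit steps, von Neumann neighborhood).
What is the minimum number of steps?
7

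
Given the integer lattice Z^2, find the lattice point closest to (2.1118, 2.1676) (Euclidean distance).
(2, 2)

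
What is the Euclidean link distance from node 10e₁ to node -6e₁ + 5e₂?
16.7631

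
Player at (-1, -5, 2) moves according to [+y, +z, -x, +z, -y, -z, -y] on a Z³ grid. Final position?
(-2, -6, 3)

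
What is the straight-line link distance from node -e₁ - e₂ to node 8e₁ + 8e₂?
12.7279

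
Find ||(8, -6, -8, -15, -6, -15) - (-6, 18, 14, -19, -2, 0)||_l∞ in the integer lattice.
24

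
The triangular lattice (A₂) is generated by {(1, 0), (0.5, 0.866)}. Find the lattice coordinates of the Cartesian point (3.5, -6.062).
7b₁ - 7b₂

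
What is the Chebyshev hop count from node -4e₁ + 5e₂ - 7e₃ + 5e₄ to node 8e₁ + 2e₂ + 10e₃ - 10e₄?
17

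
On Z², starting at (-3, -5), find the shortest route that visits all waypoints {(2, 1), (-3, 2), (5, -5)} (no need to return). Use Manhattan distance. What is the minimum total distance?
22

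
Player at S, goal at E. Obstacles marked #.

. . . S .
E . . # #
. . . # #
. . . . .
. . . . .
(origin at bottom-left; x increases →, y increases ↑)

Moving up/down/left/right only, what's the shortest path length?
4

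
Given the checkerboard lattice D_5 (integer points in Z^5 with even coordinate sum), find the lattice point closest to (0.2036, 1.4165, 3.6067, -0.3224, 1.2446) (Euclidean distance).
(0, 1, 4, 0, 1)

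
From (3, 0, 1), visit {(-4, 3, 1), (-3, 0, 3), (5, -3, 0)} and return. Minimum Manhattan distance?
36
(one optimal route: (3, 0, 1) → (-4, 3, 1) → (-3, 0, 3) → (5, -3, 0) → (3, 0, 1))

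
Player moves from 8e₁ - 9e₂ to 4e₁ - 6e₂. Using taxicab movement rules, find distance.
7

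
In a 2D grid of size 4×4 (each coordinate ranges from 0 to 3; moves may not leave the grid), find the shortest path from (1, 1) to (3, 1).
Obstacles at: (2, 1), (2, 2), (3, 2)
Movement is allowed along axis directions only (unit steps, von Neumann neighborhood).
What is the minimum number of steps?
4
(one shortest path: (1, 1) → (1, 0) → (2, 0) → (3, 0) → (3, 1))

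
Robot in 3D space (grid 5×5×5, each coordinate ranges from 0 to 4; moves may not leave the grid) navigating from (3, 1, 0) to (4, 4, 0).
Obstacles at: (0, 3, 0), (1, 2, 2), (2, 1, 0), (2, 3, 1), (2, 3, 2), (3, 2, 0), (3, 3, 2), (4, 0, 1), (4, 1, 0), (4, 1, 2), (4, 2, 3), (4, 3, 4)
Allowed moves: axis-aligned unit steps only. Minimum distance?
6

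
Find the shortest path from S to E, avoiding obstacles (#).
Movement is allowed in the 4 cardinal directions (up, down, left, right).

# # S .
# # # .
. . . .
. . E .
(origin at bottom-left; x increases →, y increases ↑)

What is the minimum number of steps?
5
(one shortest path: (2, 3) → (3, 3) → (3, 2) → (3, 1) → (2, 1) → (2, 0))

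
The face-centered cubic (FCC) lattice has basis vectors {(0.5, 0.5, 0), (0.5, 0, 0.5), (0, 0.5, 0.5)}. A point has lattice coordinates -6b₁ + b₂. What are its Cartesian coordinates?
(-2.5, -3, 0.5)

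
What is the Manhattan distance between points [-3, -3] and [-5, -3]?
2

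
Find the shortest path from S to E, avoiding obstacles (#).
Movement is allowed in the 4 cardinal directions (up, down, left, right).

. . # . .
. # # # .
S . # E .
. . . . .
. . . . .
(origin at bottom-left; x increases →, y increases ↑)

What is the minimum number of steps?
5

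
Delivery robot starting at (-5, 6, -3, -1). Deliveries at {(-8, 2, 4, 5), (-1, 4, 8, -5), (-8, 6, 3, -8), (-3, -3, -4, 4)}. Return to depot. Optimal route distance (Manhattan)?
92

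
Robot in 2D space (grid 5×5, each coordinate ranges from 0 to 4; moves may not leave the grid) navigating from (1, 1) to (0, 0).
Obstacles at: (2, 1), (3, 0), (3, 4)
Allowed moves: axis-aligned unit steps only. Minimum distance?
2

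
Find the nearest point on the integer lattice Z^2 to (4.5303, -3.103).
(5, -3)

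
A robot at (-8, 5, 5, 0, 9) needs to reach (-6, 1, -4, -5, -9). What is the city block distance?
38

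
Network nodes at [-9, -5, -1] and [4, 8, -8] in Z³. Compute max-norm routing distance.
13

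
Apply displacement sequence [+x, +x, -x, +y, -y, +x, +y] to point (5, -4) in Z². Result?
(7, -3)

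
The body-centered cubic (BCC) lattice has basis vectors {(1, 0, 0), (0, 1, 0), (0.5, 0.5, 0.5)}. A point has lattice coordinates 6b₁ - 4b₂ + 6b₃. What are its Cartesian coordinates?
(9, -1, 3)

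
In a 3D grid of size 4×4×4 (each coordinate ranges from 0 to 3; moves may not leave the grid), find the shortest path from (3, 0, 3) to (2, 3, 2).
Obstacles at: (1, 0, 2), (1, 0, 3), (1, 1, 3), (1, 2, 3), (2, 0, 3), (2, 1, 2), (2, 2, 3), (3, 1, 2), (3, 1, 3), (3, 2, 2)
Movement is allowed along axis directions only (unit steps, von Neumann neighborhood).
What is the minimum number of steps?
7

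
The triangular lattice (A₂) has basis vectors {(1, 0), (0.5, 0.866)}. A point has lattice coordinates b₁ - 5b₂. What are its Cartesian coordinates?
(-1.5, -4.33)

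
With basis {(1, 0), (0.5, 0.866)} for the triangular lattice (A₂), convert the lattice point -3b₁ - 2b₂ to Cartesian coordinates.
(-4, -1.732)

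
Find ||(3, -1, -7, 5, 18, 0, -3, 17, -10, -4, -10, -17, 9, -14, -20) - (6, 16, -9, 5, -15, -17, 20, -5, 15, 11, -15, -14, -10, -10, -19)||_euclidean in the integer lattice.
62.8888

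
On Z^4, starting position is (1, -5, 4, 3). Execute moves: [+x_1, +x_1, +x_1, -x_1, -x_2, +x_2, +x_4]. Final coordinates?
(3, -5, 4, 4)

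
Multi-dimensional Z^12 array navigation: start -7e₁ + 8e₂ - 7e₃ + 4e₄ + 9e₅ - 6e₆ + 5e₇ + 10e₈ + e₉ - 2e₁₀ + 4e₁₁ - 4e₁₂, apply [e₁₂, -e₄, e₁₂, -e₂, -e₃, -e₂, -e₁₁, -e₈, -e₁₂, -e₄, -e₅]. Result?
(-7, 6, -8, 2, 8, -6, 5, 9, 1, -2, 3, -3)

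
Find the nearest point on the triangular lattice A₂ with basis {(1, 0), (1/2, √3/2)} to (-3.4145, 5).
(-3, 5.196)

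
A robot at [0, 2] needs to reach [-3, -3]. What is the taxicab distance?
8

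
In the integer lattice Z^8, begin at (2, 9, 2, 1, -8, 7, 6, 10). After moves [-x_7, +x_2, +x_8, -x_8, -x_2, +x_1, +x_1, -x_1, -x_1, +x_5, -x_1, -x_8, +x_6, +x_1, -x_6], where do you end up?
(2, 9, 2, 1, -7, 7, 5, 9)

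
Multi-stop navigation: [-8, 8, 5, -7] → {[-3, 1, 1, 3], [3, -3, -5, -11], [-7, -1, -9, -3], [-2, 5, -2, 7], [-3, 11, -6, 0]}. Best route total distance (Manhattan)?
102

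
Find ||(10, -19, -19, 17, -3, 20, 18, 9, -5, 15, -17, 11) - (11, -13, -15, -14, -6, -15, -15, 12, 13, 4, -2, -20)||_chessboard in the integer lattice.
35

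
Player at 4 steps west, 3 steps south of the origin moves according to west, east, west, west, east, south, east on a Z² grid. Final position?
(-4, -4)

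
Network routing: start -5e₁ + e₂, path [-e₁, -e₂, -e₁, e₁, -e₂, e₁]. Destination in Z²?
(-5, -1)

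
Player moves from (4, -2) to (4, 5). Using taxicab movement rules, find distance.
7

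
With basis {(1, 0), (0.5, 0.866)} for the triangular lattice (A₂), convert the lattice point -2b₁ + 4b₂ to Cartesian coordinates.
(0, 3.464)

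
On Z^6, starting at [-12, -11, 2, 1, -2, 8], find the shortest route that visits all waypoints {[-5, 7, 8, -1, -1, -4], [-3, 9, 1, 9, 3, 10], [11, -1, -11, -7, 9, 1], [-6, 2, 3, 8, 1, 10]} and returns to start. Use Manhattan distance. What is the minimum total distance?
222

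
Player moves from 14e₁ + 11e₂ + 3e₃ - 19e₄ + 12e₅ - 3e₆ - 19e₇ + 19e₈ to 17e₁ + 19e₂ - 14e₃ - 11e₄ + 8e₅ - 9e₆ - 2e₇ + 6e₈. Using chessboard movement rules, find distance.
17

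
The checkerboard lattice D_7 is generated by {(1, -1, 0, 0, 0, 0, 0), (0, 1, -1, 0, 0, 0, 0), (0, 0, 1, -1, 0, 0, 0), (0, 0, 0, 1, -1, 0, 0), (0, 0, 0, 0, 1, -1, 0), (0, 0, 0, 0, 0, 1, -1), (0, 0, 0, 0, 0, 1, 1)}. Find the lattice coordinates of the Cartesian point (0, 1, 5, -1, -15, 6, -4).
b₂ + 6b₃ + 5b₄ - 10b₅ - 4b₇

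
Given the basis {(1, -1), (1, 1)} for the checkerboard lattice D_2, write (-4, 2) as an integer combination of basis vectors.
-3b₁ - b₂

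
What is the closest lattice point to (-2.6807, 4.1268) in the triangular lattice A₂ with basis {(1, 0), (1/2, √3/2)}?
(-2.5, 4.33)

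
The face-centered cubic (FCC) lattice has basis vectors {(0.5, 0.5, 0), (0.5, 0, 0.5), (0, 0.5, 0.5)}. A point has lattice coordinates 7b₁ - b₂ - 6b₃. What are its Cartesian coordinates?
(3, 0.5, -3.5)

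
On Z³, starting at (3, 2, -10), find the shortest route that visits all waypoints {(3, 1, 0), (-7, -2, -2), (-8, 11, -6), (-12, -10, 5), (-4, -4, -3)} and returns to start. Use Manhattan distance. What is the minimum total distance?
110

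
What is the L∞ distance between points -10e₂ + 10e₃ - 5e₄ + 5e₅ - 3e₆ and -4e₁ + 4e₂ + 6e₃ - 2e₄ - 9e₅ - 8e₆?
14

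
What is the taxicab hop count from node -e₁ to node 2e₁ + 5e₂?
8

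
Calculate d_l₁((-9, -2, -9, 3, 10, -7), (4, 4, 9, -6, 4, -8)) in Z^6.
53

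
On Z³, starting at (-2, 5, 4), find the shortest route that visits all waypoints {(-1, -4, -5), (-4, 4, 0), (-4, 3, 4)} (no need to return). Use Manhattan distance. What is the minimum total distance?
25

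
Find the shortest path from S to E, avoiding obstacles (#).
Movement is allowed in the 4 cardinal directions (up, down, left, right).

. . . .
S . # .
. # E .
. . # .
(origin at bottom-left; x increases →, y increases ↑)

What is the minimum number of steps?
7
(one shortest path: (0, 2) → (1, 2) → (1, 3) → (2, 3) → (3, 3) → (3, 2) → (3, 1) → (2, 1))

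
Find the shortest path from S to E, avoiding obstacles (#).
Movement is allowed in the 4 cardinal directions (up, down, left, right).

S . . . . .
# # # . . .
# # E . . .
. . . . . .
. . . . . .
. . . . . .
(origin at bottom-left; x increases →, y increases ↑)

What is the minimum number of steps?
6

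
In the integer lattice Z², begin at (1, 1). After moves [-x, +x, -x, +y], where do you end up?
(0, 2)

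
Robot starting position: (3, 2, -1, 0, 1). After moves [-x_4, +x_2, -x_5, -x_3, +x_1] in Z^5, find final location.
(4, 3, -2, -1, 0)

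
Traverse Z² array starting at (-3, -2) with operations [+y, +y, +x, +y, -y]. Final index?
(-2, 0)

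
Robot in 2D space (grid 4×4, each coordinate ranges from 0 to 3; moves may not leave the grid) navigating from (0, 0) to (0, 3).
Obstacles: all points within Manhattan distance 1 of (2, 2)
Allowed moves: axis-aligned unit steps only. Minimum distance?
3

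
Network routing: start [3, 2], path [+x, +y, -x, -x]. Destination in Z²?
(2, 3)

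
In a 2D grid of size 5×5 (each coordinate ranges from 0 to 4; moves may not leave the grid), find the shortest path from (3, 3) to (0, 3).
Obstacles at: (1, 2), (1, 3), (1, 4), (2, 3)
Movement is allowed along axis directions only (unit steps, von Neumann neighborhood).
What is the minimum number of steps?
7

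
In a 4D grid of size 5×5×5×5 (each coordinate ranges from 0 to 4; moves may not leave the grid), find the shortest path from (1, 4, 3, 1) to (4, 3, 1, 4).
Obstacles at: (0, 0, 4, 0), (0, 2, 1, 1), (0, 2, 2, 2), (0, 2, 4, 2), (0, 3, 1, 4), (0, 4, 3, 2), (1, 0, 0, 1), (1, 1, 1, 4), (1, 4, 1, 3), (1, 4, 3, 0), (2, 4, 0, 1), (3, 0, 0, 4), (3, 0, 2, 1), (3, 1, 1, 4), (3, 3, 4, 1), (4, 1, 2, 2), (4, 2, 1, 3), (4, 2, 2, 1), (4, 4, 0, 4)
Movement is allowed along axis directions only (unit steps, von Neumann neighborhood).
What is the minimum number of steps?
9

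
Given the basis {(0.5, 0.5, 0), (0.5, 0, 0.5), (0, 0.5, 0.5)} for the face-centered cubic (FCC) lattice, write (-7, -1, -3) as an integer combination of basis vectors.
-5b₁ - 9b₂ + 3b₃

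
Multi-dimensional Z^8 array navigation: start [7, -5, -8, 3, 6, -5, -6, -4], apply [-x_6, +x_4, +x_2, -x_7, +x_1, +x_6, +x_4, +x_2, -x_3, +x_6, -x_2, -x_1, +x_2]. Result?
(7, -3, -9, 5, 6, -4, -7, -4)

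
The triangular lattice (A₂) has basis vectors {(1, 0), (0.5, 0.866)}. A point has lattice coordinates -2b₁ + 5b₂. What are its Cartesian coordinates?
(0.5, 4.33)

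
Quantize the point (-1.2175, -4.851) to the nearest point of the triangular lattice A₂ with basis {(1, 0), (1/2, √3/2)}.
(-1, -5.196)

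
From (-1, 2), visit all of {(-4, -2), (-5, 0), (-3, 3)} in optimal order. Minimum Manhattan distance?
11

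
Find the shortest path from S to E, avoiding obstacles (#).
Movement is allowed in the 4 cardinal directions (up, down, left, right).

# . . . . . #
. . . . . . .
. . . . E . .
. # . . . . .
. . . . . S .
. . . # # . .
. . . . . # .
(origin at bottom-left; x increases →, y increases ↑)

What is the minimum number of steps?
3
(one shortest path: (5, 2) → (4, 2) → (4, 3) → (4, 4))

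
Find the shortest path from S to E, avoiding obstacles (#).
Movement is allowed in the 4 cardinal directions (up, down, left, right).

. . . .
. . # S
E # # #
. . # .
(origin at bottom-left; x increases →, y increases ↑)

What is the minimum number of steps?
6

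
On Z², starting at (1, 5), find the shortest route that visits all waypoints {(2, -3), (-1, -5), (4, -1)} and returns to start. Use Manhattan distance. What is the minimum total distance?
30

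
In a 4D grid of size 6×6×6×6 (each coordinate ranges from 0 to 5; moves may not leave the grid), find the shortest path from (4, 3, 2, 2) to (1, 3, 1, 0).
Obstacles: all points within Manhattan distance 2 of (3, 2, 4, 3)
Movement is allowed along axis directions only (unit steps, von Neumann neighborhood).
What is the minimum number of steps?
6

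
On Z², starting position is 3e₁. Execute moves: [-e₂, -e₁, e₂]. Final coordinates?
(2, 0)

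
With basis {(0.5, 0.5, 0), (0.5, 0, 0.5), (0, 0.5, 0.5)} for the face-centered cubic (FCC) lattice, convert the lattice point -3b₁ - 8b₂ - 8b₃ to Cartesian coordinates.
(-5.5, -5.5, -8)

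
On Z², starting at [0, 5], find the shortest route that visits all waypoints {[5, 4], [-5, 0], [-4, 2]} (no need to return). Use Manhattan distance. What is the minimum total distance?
20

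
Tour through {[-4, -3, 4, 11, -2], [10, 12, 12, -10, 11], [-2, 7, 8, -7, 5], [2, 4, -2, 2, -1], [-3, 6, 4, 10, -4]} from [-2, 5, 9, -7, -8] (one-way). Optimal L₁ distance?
132
(one optimal route: (-2, 5, 9, -7, -8) → (-3, 6, 4, 10, -4) → (-4, -3, 4, 11, -2) → (2, 4, -2, 2, -1) → (-2, 7, 8, -7, 5) → (10, 12, 12, -10, 11))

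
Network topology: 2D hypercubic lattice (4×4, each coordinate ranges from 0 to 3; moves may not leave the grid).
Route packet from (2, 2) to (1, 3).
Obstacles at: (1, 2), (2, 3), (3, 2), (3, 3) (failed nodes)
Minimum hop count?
6
(one shortest path: (2, 2) → (2, 1) → (1, 1) → (0, 1) → (0, 2) → (0, 3) → (1, 3))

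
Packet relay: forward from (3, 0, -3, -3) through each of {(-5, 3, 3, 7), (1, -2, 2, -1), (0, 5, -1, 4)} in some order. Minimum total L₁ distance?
41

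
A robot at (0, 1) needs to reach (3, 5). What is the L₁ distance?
7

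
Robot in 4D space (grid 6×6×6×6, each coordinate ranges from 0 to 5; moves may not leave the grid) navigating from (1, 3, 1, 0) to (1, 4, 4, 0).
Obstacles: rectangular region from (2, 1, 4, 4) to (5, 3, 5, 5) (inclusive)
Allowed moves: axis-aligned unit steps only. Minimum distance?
4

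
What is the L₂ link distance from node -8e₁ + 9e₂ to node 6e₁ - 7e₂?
21.2603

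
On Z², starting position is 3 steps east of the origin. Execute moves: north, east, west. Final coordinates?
(3, 1)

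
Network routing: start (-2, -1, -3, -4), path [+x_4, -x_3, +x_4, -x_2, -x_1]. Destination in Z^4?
(-3, -2, -4, -2)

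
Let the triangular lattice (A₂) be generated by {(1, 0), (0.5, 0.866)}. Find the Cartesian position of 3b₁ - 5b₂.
(0.5, -4.33)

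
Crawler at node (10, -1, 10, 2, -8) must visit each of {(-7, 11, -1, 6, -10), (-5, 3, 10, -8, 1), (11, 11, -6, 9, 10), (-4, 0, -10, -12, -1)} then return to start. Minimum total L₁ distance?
218
(one optimal route: (10, -1, 10, 2, -8) → (-5, 3, 10, -8, 1) → (-4, 0, -10, -12, -1) → (-7, 11, -1, 6, -10) → (11, 11, -6, 9, 10) → (10, -1, 10, 2, -8))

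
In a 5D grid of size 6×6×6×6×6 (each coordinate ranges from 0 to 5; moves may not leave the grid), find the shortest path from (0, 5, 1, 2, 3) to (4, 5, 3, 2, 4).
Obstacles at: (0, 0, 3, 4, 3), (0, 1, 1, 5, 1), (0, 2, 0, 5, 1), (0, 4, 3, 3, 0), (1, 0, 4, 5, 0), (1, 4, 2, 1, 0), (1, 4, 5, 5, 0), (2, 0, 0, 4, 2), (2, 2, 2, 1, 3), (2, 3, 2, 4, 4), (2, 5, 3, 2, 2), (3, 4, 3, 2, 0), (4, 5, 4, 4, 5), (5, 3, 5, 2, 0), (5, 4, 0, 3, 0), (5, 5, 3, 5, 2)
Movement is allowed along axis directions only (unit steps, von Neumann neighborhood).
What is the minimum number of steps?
7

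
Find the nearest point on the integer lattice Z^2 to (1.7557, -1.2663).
(2, -1)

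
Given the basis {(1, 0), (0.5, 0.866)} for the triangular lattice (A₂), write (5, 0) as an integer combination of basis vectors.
5b₁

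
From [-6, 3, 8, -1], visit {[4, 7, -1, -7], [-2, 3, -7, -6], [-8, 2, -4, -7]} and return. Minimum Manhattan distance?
78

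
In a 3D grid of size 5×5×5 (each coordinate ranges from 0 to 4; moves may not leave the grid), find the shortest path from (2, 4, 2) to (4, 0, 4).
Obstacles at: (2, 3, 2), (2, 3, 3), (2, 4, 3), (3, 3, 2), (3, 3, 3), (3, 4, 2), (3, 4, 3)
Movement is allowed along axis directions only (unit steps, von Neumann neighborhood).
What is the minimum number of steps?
10
(one shortest path: (2, 4, 2) → (1, 4, 2) → (1, 3, 2) → (1, 2, 2) → (2, 2, 2) → (3, 2, 2) → (4, 2, 2) → (4, 1, 2) → (4, 0, 2) → (4, 0, 3) → (4, 0, 4))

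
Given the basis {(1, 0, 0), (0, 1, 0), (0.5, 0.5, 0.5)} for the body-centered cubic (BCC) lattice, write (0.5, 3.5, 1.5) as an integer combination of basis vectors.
-b₁ + 2b₂ + 3b₃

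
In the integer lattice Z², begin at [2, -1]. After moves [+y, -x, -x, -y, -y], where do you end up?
(0, -2)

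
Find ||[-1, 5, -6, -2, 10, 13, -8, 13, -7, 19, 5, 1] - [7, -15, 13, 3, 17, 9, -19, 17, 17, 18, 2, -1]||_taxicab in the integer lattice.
108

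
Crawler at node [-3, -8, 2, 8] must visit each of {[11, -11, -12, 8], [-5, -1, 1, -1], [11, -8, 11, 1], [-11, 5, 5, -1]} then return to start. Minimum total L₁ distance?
142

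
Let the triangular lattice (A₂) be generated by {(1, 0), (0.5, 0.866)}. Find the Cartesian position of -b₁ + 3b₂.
(0.5, 2.598)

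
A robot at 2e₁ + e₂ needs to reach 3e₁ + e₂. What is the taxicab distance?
1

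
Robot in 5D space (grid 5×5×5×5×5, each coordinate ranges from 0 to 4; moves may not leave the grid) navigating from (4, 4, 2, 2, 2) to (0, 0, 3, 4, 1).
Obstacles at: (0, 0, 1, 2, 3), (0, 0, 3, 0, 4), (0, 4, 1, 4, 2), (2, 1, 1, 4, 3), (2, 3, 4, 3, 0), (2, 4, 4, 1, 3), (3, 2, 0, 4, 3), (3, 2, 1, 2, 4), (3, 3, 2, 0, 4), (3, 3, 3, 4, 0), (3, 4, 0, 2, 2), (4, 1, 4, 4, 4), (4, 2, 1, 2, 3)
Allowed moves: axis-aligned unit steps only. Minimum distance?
12
(one shortest path: (4, 4, 2, 2, 2) → (3, 4, 2, 2, 2) → (2, 4, 2, 2, 2) → (1, 4, 2, 2, 2) → (0, 4, 2, 2, 2) → (0, 3, 2, 2, 2) → (0, 2, 2, 2, 2) → (0, 1, 2, 2, 2) → (0, 0, 2, 2, 2) → (0, 0, 3, 2, 2) → (0, 0, 3, 3, 2) → (0, 0, 3, 4, 2) → (0, 0, 3, 4, 1))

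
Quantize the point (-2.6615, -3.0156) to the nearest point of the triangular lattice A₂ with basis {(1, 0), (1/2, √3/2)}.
(-2.5, -2.598)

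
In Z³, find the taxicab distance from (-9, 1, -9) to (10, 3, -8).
22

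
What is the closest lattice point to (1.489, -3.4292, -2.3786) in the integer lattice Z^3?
(1, -3, -2)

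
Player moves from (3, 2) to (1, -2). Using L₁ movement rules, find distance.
6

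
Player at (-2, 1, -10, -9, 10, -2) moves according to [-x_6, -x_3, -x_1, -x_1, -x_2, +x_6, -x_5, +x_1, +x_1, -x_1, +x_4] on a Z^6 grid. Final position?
(-3, 0, -11, -8, 9, -2)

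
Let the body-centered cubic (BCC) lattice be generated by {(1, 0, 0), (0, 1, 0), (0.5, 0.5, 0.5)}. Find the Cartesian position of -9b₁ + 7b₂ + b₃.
(-8.5, 7.5, 0.5)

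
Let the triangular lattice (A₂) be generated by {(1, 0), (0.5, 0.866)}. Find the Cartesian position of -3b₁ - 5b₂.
(-5.5, -4.33)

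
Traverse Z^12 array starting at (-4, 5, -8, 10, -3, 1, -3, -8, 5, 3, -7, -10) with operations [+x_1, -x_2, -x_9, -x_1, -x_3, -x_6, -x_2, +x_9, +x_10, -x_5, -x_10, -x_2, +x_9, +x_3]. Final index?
(-4, 2, -8, 10, -4, 0, -3, -8, 6, 3, -7, -10)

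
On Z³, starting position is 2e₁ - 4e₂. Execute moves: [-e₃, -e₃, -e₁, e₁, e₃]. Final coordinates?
(2, -4, -1)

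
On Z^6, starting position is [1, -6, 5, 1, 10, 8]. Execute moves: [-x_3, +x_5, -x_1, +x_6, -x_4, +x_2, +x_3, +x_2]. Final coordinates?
(0, -4, 5, 0, 11, 9)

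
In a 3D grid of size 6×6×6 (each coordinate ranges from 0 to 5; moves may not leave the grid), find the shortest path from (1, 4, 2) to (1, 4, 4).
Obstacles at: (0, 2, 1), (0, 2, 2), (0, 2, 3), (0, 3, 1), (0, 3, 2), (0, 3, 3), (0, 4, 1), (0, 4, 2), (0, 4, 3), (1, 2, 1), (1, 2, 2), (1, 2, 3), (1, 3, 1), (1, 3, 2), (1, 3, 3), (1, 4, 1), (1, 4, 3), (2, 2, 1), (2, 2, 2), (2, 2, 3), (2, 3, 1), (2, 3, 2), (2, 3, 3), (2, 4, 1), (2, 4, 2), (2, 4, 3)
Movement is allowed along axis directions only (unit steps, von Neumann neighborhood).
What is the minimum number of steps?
4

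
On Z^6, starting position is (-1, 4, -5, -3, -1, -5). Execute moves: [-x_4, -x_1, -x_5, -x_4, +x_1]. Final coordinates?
(-1, 4, -5, -5, -2, -5)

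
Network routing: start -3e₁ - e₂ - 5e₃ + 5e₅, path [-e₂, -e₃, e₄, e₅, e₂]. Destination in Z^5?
(-3, -1, -6, 1, 6)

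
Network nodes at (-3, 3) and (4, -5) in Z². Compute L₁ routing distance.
15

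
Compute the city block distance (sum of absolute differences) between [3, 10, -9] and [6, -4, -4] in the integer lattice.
22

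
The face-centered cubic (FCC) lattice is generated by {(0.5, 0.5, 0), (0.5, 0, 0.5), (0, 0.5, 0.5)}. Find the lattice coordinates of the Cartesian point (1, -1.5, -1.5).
b₁ + b₂ - 4b₃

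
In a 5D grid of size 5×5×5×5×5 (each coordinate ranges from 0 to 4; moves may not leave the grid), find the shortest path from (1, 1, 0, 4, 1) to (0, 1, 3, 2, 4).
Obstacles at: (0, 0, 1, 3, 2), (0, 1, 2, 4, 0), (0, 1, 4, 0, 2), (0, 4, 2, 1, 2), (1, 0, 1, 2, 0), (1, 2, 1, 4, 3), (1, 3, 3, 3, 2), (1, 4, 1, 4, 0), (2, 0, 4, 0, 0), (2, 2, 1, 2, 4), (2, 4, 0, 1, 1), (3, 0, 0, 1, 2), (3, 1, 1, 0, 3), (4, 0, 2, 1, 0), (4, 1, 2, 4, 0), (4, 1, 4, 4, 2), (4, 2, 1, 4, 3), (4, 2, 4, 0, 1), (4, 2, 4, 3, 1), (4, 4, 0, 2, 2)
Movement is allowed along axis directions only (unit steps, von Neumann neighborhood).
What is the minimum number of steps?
9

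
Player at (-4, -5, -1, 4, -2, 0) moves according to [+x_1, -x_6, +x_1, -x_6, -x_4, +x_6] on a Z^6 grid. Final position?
(-2, -5, -1, 3, -2, -1)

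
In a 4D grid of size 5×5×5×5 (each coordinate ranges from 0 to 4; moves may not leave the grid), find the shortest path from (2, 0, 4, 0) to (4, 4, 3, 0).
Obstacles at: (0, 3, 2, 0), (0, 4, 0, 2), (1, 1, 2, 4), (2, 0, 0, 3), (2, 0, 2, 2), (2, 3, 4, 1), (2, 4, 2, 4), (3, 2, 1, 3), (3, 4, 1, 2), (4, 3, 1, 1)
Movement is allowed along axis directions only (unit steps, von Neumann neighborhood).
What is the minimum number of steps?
7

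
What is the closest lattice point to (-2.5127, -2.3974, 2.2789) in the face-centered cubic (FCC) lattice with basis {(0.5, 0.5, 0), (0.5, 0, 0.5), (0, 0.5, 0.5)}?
(-2.5, -2.5, 2)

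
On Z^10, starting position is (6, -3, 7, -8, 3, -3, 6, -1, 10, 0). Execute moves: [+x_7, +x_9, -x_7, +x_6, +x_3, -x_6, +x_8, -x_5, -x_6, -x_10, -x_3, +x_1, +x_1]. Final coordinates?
(8, -3, 7, -8, 2, -4, 6, 0, 11, -1)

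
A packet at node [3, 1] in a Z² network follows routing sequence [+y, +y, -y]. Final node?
(3, 2)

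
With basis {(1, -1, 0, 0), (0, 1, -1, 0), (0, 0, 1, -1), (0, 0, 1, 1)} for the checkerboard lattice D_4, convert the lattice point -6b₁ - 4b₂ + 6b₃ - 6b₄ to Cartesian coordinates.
(-6, 2, 4, -12)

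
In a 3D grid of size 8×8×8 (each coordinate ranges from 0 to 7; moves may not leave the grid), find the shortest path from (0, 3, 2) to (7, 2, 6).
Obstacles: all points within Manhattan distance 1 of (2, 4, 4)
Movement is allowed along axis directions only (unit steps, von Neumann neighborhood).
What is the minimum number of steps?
12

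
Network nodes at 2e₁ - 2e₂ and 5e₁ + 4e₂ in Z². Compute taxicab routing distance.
9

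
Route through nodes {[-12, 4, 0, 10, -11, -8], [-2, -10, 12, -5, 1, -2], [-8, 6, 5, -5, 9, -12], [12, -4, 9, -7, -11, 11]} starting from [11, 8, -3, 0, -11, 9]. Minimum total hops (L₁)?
181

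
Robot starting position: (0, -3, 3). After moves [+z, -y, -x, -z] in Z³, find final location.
(-1, -4, 3)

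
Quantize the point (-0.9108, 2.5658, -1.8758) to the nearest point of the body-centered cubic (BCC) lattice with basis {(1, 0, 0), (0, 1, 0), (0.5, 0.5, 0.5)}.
(-1, 3, -2)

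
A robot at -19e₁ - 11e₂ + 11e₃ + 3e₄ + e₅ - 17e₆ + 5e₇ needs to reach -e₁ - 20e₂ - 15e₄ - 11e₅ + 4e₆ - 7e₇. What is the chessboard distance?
21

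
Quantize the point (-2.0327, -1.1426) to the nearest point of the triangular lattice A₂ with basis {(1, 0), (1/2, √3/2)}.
(-2.5, -0.866)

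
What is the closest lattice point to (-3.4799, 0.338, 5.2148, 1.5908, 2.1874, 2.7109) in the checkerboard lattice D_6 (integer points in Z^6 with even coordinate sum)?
(-4, 0, 5, 2, 2, 3)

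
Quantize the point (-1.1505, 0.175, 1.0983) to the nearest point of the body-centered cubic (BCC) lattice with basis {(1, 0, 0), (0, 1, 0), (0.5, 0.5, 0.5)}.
(-1, 0, 1)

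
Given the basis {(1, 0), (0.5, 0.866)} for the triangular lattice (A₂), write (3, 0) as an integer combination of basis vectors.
3b₁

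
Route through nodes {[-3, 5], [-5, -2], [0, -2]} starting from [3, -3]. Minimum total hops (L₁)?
18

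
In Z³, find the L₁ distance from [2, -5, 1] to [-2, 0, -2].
12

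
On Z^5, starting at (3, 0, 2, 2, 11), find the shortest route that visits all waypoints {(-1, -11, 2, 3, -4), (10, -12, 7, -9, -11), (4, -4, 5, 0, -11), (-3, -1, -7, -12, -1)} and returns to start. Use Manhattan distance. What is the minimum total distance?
174
(one optimal route: (3, 0, 2, 2, 11) → (-1, -11, 2, 3, -4) → (4, -4, 5, 0, -11) → (10, -12, 7, -9, -11) → (-3, -1, -7, -12, -1) → (3, 0, 2, 2, 11))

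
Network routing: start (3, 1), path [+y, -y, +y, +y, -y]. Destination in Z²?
(3, 2)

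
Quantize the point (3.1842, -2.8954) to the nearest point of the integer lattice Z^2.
(3, -3)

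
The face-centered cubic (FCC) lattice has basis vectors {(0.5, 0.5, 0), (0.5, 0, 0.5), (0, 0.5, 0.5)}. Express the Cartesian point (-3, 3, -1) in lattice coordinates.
b₁ - 7b₂ + 5b₃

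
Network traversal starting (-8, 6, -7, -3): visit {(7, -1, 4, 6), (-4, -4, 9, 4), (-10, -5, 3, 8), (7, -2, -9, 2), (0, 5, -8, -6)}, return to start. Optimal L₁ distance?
126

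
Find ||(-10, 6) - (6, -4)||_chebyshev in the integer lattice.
16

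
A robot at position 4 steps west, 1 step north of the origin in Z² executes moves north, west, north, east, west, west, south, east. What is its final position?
(-5, 2)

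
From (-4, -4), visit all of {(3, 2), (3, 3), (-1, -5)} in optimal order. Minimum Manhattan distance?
16
(one optimal route: (-4, -4) → (-1, -5) → (3, 2) → (3, 3))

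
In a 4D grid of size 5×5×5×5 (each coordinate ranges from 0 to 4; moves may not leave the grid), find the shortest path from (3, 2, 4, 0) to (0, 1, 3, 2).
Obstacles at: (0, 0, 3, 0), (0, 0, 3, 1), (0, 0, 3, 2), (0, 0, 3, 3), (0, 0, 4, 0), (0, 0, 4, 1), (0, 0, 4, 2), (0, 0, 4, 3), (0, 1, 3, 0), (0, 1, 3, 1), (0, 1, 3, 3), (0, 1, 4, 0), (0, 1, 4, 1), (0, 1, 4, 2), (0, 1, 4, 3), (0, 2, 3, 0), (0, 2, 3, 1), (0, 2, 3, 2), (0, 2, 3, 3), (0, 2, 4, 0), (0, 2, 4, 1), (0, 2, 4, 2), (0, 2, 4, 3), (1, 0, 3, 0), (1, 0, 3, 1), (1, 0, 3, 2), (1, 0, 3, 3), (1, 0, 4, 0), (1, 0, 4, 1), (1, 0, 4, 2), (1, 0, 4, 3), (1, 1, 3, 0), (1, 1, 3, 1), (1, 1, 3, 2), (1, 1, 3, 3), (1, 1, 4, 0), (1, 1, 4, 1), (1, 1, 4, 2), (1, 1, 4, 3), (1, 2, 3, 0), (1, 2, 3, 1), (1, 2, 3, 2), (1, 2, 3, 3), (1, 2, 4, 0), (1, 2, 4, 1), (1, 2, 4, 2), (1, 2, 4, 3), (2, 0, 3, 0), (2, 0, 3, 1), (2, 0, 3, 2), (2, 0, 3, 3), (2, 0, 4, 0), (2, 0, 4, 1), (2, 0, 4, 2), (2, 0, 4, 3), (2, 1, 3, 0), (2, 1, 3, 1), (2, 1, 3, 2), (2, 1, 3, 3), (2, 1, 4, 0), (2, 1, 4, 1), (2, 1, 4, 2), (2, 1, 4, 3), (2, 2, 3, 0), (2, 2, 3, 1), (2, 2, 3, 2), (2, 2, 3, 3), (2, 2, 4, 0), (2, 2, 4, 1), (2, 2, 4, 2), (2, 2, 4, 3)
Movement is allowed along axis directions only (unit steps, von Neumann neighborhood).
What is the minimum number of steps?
9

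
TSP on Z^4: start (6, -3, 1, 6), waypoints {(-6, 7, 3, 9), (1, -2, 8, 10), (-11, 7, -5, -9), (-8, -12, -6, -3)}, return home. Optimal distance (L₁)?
138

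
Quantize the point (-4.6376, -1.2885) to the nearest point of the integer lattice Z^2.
(-5, -1)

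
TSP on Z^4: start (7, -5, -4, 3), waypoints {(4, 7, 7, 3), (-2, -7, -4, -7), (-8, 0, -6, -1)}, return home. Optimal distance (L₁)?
104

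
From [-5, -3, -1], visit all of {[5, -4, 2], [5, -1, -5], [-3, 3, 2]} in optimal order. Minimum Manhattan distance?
36
(one optimal route: (-5, -3, -1) → (-3, 3, 2) → (5, -4, 2) → (5, -1, -5))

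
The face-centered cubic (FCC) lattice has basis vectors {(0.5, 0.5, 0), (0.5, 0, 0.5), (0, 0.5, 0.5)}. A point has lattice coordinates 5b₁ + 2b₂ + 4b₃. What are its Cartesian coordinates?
(3.5, 4.5, 3)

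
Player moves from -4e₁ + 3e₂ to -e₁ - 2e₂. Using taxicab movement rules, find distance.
8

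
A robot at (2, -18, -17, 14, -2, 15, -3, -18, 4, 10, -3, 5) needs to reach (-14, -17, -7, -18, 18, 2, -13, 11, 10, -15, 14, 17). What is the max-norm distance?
32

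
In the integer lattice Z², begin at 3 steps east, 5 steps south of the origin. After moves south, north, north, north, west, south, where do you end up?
(2, -4)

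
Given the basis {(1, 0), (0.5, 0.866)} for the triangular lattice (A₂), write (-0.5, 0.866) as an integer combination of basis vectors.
-b₁ + b₂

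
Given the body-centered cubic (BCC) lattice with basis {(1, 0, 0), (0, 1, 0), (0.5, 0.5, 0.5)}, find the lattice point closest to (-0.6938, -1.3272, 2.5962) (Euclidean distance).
(-0.5, -1.5, 2.5)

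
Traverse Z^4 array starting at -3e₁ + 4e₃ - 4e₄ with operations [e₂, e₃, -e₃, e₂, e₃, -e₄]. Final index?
(-3, 2, 5, -5)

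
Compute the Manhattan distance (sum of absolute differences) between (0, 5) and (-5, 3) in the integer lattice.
7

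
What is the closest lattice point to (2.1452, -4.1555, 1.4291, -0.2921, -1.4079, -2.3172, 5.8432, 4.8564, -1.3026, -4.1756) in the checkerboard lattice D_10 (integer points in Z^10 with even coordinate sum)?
(2, -4, 1, 0, -1, -2, 6, 5, -1, -4)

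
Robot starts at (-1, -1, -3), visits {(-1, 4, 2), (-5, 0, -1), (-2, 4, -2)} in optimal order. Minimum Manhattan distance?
20
(one optimal route: (-1, -1, -3) → (-5, 0, -1) → (-2, 4, -2) → (-1, 4, 2))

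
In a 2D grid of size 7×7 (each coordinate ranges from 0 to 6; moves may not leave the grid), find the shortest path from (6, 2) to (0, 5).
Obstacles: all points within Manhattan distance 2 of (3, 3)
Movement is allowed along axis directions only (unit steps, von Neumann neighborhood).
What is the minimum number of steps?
11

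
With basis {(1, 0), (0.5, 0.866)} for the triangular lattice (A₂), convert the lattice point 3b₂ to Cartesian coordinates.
(1.5, 2.598)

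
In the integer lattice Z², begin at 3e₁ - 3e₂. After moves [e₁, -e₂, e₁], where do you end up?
(5, -4)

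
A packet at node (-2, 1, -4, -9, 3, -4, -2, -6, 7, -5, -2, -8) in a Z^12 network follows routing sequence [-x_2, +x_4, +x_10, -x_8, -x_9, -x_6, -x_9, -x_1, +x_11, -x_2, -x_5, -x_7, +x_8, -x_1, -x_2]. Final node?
(-4, -2, -4, -8, 2, -5, -3, -6, 5, -4, -1, -8)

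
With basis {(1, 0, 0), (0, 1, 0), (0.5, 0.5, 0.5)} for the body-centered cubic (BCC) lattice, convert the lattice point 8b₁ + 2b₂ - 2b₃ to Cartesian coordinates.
(7, 1, -1)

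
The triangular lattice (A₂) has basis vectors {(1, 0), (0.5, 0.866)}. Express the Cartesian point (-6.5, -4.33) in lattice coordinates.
-4b₁ - 5b₂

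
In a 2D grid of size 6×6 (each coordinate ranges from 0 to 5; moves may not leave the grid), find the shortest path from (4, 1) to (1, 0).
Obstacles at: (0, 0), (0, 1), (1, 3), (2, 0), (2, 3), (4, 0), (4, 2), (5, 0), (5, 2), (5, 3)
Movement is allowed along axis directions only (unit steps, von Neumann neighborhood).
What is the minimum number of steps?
4
(one shortest path: (4, 1) → (3, 1) → (2, 1) → (1, 1) → (1, 0))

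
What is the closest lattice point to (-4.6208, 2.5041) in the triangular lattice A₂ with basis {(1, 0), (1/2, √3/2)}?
(-4.5, 2.598)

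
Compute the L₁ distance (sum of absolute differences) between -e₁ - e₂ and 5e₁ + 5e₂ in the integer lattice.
12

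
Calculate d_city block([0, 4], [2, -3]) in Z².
9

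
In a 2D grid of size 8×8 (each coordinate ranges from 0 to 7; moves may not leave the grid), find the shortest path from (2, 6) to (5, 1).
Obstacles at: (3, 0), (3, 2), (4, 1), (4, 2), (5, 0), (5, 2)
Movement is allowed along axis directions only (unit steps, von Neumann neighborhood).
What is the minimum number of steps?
10
(one shortest path: (2, 6) → (3, 6) → (4, 6) → (5, 6) → (6, 6) → (6, 5) → (6, 4) → (6, 3) → (6, 2) → (6, 1) → (5, 1))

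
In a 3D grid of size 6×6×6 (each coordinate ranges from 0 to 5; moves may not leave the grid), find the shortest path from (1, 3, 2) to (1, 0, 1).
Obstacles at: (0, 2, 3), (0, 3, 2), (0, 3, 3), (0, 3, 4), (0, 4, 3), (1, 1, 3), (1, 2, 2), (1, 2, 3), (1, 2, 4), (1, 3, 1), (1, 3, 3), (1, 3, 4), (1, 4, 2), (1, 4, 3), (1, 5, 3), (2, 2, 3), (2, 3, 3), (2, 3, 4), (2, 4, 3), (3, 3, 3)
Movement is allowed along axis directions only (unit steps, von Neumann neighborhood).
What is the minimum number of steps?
6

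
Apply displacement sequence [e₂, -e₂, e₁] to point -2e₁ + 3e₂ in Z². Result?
(-1, 3)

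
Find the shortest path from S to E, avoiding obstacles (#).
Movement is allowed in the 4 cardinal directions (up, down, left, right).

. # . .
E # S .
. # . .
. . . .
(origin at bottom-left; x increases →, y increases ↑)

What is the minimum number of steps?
6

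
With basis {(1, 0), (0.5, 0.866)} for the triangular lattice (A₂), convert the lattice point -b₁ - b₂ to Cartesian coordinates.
(-1.5, -0.866)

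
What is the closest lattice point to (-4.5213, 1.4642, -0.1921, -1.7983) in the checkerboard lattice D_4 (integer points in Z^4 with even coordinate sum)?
(-5, 1, 0, -2)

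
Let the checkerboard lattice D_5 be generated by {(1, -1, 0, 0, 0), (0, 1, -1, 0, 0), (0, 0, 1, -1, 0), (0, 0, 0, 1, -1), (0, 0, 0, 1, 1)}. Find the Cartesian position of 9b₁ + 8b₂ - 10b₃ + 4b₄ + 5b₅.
(9, -1, -18, 19, 1)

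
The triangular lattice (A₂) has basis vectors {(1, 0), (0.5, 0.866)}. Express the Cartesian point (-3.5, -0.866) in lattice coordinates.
-3b₁ - b₂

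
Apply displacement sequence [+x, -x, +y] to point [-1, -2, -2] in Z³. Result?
(-1, -1, -2)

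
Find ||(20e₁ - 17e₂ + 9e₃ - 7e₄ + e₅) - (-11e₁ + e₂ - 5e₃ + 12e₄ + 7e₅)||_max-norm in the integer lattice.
31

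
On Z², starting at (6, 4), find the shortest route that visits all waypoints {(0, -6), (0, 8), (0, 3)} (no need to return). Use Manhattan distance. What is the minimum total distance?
24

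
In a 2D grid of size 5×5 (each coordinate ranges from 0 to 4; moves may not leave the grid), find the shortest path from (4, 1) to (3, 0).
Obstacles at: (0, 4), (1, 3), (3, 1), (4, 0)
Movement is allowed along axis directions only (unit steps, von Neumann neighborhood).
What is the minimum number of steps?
6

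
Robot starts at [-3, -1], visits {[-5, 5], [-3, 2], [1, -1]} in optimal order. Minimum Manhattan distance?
16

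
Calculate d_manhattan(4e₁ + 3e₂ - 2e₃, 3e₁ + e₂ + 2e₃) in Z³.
7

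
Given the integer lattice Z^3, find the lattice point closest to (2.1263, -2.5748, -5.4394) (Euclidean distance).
(2, -3, -5)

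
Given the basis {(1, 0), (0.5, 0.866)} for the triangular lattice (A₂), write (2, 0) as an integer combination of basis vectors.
2b₁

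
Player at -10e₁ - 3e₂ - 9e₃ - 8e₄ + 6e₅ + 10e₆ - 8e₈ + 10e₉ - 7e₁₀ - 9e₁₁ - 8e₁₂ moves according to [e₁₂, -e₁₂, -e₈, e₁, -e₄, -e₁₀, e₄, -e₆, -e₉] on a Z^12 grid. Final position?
(-9, -3, -9, -8, 6, 9, 0, -9, 9, -8, -9, -8)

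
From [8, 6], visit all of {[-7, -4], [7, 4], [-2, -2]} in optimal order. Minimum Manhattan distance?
25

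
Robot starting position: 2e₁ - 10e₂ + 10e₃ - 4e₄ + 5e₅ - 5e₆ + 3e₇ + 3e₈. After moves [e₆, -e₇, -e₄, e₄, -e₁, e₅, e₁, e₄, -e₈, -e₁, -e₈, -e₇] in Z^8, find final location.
(1, -10, 10, -3, 6, -4, 1, 1)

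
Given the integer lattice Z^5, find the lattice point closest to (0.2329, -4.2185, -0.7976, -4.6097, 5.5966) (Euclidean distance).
(0, -4, -1, -5, 6)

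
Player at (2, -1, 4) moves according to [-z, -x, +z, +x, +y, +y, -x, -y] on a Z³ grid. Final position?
(1, 0, 4)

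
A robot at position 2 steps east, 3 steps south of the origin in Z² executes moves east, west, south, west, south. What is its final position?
(1, -5)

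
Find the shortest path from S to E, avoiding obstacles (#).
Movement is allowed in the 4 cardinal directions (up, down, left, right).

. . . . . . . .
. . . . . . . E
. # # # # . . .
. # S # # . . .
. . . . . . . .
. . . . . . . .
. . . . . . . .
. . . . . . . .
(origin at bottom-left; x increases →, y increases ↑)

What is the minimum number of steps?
9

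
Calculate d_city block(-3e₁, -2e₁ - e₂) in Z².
2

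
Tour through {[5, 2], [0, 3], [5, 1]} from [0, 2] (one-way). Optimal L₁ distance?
8
(one optimal route: (0, 2) → (0, 3) → (5, 2) → (5, 1))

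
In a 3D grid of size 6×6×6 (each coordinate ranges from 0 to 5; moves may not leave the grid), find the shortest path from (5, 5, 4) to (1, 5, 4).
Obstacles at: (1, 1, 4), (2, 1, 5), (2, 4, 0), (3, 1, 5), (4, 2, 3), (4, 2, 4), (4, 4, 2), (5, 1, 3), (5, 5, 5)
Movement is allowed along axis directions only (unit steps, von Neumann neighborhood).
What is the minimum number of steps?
4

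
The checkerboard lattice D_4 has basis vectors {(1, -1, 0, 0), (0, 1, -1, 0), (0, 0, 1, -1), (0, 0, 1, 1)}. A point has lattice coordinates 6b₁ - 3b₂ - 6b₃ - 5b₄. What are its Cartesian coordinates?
(6, -9, -8, 1)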